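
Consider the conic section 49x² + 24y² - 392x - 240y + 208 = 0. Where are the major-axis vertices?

(4, -2) and (4, 12)

Collect terms: 49(x² - 8x) + 24(y² - 10y) = -208
49(x - 4)² + 24(y - 5)² = -208 + 784 + 600 = 1176
Divide through by 1176 to get (x - 4)²/24 + (y - 5)²/49 = 1.
Ellipse, center (4, 5), major axis vertical; a² = 49, b² = 24.
a = 7. Vertices at (h, k ± a).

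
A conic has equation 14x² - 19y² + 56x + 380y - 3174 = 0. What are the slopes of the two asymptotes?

14(x² + 4x) -19(y² - 20y) = 3174
Completing the square gives 14(x + 2)² -19(y - 10)² = 3174 + 56 - 1900 = 1330.
Dividing both sides by 1330: (x + 2)²/95 - (y - 10)²/70 = 1
Hyperbola, center (-2, 10), transverse axis horizontal; a² = 95, b² = 70.
For a horizontal hyperbola the asymptotes have slope ±b/a.
Here that is ±√70/√95 = ±√266/19.

√266/19 and -√266/19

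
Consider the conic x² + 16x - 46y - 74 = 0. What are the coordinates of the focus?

(-8, 17/2)

Only x is squared. Complete the square in x: (x + 8)² = 46(y + 3).
Vertex (-8, -3); 4p = 46 so p = 23/2. Opens up.
Focus is p units from the vertex along the axis: (h, k + p).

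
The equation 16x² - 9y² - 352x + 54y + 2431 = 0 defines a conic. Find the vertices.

(11, -5) and (11, 11)

Group: 16(x² - 22x) -9(y² - 6y) = -2431
Complete the square: 16(x - 11)² -9(y - 3)² = -2431 + 1936 - 81 = -576
Divide by -576: (y - 3)²/64 - (x - 11)²/36 = 1
Hyperbola, center (11, 3), transverse axis vertical; a² = 64, b² = 36.
a = 8. Vertices at (h, k ± a).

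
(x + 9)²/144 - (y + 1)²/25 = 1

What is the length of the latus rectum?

25/6

Center (-9, -1). The positive term is the x-term, so the transverse axis is horizontal; a² = 144, b² = 25.
Latus rectum length = 2b²/a = 2·25/12 = 25/6.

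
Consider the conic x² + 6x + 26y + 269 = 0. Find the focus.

Only x is squared. Complete the square in x: (x + 3)² = -26(y + 10).
Vertex (-3, -10); 4p = -26 so p = -13/2. Opens down.
Focus is p units from the vertex along the axis: (h, k + p).

(-3, -33/2)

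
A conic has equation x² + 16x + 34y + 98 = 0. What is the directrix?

Only x is squared. Complete the square in x: (x + 8)² = -34(y + 1).
Vertex (-8, -1); 4p = -34 so p = -17/2. Opens down.
Directrix is the horizontal line y = k − p = -1 − (-17/2) = 15/2.

y = 15/2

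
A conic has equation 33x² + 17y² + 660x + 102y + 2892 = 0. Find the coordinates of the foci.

(-10, -7) and (-10, 1)

Collect terms: 33(x² + 20x) + 17(y² + 6y) = -2892
Complete the square in x and y: 33(x + 10)² + 17(y + 3)² = -2892 + 3300 + 153 = 561
Divide by 561: (x + 10)²/17 + (y + 3)²/33 = 1
Ellipse, center (-10, -3), major axis vertical; a² = 33, b² = 17.
c² = a² - b² = 33 - 17 = 16, so c = 4.
Foci lie on the vertical axis through the center: (h, k ± c).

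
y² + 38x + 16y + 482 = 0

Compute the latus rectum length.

38

Only y is squared. Complete the square in y: (y + 8)² = -38(x + 11).
Vertex (-11, -8); 4p = -38 so p = -19/2. Opens left.
Latus rectum length = |4p| = 38.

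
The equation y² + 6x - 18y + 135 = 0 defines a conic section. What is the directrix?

x = -15/2

Only y is squared. Complete the square in y: (y - 9)² = -6(x + 9).
Vertex (-9, 9); 4p = -6 so p = -3/2. Opens left.
Directrix is the vertical line x = h − p = -9 − (-3/2) = -15/2.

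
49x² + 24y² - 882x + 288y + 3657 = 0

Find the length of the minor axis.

4√6

49(x² - 18x) + 24(y² + 12y) = -3657
Completing the square gives 49(x - 9)² + 24(y + 6)² = -3657 + 3969 + 864 = 1176.
Divide through by 1176 to get (x - 9)²/24 + (y + 6)²/49 = 1.
Ellipse, center (9, -6), major axis vertical; a² = 49, b² = 24.
b² = 24 so b = 2√6; the minor axis has length 2b = 4√6.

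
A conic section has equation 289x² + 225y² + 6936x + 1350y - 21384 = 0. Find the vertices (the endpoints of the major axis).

(-12, -20) and (-12, 14)

Collect terms: 289(x² + 24x) + 225(y² + 6y) = 21384
Complete the square in x and y: 289(x + 12)² + 225(y + 3)² = 21384 + 41616 + 2025 = 65025
Dividing both sides by 65025: (x + 12)²/225 + (y + 3)²/289 = 1
Ellipse, center (-12, -3), major axis vertical; a² = 289, b² = 225.
a = 17. Vertices at (h, k ± a).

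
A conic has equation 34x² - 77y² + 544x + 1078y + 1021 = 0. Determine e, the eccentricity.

Rearranging, 34(x² + 16x) -77(y² - 14y) = -1021.
Complete the square in x and y: 34(x + 8)² -77(y - 7)² = -1021 + 2176 - 3773 = -2618
Divide through by -2618 to get (y - 7)²/34 - (x + 8)²/77 = 1.
Hyperbola, center (-8, 7), transverse axis vertical; a² = 34, b² = 77.
c² = a² + b² = 111, so c = √111.
e = c/a = √111/√34 = √3774/34.

e = √3774/34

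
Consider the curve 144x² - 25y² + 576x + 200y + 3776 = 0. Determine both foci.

Group: 144(x² + 4x) -25(y² - 8y) = -3776
Completing the square gives 144(x + 2)² -25(y - 4)² = -3776 + 576 - 400 = -3600.
Divide through by -3600 to get (y - 4)²/144 - (x + 2)²/25 = 1.
Hyperbola, center (-2, 4), transverse axis vertical; a² = 144, b² = 25.
c² = a² + b² = 144 + 25 = 169, so c = 13.
Foci lie on the vertical axis through the center: (h, k ± c).

(-2, -9) and (-2, 17)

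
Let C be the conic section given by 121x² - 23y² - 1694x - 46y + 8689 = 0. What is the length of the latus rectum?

Collect terms: 121(x² - 14x) -23(y² + 2y) = -8689
Complete the square: 121(x - 7)² -23(y + 1)² = -8689 + 5929 - 23 = -2783
Divide through by -2783 to get (y + 1)²/121 - (x - 7)²/23 = 1.
Hyperbola, center (7, -1), transverse axis vertical; a² = 121, b² = 23.
Latus rectum length = 2b²/a = 2·23/11 = 46/11.

46/11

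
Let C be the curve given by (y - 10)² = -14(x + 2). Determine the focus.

(-11/2, 10)

Vertex (-2, 10); 4p = -14 so p = -7/2. Opens left.
Focus is p units from the vertex along the axis: (h + p, k).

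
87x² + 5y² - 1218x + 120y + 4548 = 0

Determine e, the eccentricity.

Group: 87(x² - 14x) + 5(y² + 24y) = -4548
87(x - 7)² + 5(y + 12)² = -4548 + 4263 + 720 = 435
Dividing both sides by 435: (x - 7)²/5 + (y + 12)²/87 = 1
Ellipse, center (7, -12), major axis vertical; a² = 87, b² = 5.
c² = a² - b² = 82, so c = √82.
e = c/a = √82/√87 = √7134/87.

e = √7134/87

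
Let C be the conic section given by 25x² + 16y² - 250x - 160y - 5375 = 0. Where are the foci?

(5, -7) and (5, 17)

Group: 25(x² - 10x) + 16(y² - 10y) = 5375
Completing the square gives 25(x - 5)² + 16(y - 5)² = 5375 + 625 + 400 = 6400.
Divide through by 6400 to get (x - 5)²/256 + (y - 5)²/400 = 1.
Ellipse, center (5, 5), major axis vertical; a² = 400, b² = 256.
c² = a² - b² = 400 - 256 = 144, so c = 12.
Foci lie on the vertical axis through the center: (h, k ± c).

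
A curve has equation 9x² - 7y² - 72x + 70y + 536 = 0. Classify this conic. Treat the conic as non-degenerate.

No xy term. Coefficients of x² and y² are A = 9, C = -7.
A and C have opposite signs ⇒ hyperbola.

hyperbola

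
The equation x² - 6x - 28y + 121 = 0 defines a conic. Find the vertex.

Only x is squared. Complete the square in x: (x - 3)² = 28(y - 4).
Vertex (3, 4); 4p = 28 so p = 7. Opens up.

(3, 4)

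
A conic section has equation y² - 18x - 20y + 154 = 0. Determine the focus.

Only y is squared. Complete the square in y: (y - 10)² = 18(x - 3).
Vertex (3, 10); 4p = 18 so p = 9/2. Opens right.
Focus is p units from the vertex along the axis: (h + p, k).

(15/2, 10)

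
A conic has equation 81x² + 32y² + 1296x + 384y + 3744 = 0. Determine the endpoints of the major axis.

(-8, -15) and (-8, 3)

Group the x- and y-terms: 81(x² + 16x) + 32(y² + 12y) = -3744
Complete the square in x and y: 81(x + 8)² + 32(y + 6)² = -3744 + 5184 + 1152 = 2592
Divide by 2592: (x + 8)²/32 + (y + 6)²/81 = 1
Ellipse, center (-8, -6), major axis vertical; a² = 81, b² = 32.
a = 9. Vertices at (h, k ± a).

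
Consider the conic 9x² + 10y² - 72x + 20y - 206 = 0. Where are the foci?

Rearranging, 9(x² - 8x) + 10(y² + 2y) = 206.
Complete the square: 9(x - 4)² + 10(y + 1)² = 206 + 144 + 10 = 360
Divide by 360: (x - 4)²/40 + (y + 1)²/36 = 1
Ellipse, center (4, -1), major axis horizontal; a² = 40, b² = 36.
c² = a² - b² = 40 - 36 = 4, so c = 2.
Foci lie on the horizontal axis through the center: (h ± c, k).

(2, -1) and (6, -1)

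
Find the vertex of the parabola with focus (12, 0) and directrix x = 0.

The vertex is the midpoint between the focus and the directrix along the axis of symmetry.
Axis is horizontal (directrix is vertical). Vertex x-coordinate = (12 + 0)/2 = 6; y-coordinate = 0.

(6, 0)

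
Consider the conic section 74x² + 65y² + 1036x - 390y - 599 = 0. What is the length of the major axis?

Rearranging, 74(x² + 14x) + 65(y² - 6y) = 599.
Complete the square: 74(x + 7)² + 65(y - 3)² = 599 + 3626 + 585 = 4810
Divide by 4810: (x + 7)²/65 + (y - 3)²/74 = 1
Ellipse, center (-7, 3), major axis vertical; a² = 74, b² = 65.
a² = 74 so a = √74; the major axis has length 2a = 2√74.

2√74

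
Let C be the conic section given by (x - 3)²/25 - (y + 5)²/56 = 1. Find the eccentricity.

e = 9/5

Center (3, -5). The positive term is the x-term, so the transverse axis is horizontal; a² = 25, b² = 56.
c² = a² + b² = 81, so c = 9.
e = c/a = 9/5.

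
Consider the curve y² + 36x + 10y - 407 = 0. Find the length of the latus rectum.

36

Only y is squared. Complete the square in y: (y + 5)² = -36(x - 12).
Vertex (12, -5); 4p = -36 so p = -9. Opens left.
Latus rectum length = |4p| = 36.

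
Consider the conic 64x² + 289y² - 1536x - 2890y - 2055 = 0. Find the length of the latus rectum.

Rearranging, 64(x² - 24x) + 289(y² - 10y) = 2055.
64(x - 12)² + 289(y - 5)² = 2055 + 9216 + 7225 = 18496
Divide by 18496: (x - 12)²/289 + (y - 5)²/64 = 1
Ellipse, center (12, 5), major axis horizontal; a² = 289, b² = 64.
Latus rectum length = 2b²/a = 2·64/17 = 128/17.

128/17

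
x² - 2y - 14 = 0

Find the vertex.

Only x is squared. Complete the square in x: x² = 2(y + 7).
Vertex (0, -7); 4p = 2 so p = 1/2. Opens up.

(0, -7)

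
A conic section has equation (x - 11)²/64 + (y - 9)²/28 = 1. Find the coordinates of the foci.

Center (11, 9). The larger denominator 64 sits under the x-term, so the major axis is horizontal; a² = 64, b² = 28.
c² = a² - b² = 64 - 28 = 36, so c = 6.
Foci lie on the horizontal axis through the center: (h ± c, k).

(5, 9) and (17, 9)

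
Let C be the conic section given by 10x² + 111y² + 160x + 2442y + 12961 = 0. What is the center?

(-8, -11)

Rearranging, 10(x² + 16x) + 111(y² + 22y) = -12961.
Complete the square in x and y: 10(x + 8)² + 111(y + 11)² = -12961 + 640 + 13431 = 1110
Dividing both sides by 1110: (x + 8)²/111 + (y + 11)²/10 = 1
Ellipse with center (-8, -11).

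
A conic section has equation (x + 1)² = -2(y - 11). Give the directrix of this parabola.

y = 23/2

Vertex (-1, 11); 4p = -2 so p = -1/2. Opens down.
Directrix is the horizontal line y = k − p = 11 − (-1/2) = 23/2.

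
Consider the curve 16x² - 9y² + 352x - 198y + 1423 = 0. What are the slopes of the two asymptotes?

4/3 and -4/3

Group the x- and y-terms: 16(x² + 22x) -9(y² + 22y) = -1423
Complete the square in x and y: 16(x + 11)² -9(y + 11)² = -1423 + 1936 - 1089 = -576
Divide by -576: (y + 11)²/64 - (x + 11)²/36 = 1
Hyperbola, center (-11, -11), transverse axis vertical; a² = 64, b² = 36.
For a vertical hyperbola the asymptotes have slope ±a/b.
Here that is ±8/6 = ±4/3.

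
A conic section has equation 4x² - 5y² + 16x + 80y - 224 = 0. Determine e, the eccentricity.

e = 3/2

Group: 4(x² + 4x) -5(y² - 16y) = 224
Completing the square gives 4(x + 2)² -5(y - 8)² = 224 + 16 - 320 = -80.
Divide through by -80 to get (y - 8)²/16 - (x + 2)²/20 = 1.
Hyperbola, center (-2, 8), transverse axis vertical; a² = 16, b² = 20.
c² = a² + b² = 36, so c = 6.
e = c/a = 6/4 = 3/2.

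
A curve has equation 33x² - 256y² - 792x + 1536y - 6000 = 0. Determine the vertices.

(-4, 3) and (28, 3)

Rearranging, 33(x² - 24x) -256(y² - 6y) = 6000.
Complete the square: 33(x - 12)² -256(y - 3)² = 6000 + 4752 - 2304 = 8448
Dividing both sides by 8448: (x - 12)²/256 - (y - 3)²/33 = 1
Hyperbola, center (12, 3), transverse axis horizontal; a² = 256, b² = 33.
a = 16. Vertices at (h ± a, k).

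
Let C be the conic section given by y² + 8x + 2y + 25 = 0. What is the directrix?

Only y is squared. Complete the square in y: (y + 1)² = -8(x + 3).
Vertex (-3, -1); 4p = -8 so p = -2. Opens left.
Directrix is the vertical line x = h − p = -3 − (-2) = -1.

x = -1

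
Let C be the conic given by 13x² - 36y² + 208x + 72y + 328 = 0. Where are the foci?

(-15, 1) and (-1, 1)

Group the x- and y-terms: 13(x² + 16x) -36(y² - 2y) = -328
Complete the square: 13(x + 8)² -36(y - 1)² = -328 + 832 - 36 = 468
Divide through by 468 to get (x + 8)²/36 - (y - 1)²/13 = 1.
Hyperbola, center (-8, 1), transverse axis horizontal; a² = 36, b² = 13.
c² = a² + b² = 36 + 13 = 49, so c = 7.
Foci lie on the horizontal axis through the center: (h ± c, k).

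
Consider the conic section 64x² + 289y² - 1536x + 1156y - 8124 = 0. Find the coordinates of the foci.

Collect terms: 64(x² - 24x) + 289(y² + 4y) = 8124
64(x - 12)² + 289(y + 2)² = 8124 + 9216 + 1156 = 18496
Divide through by 18496 to get (x - 12)²/289 + (y + 2)²/64 = 1.
Ellipse, center (12, -2), major axis horizontal; a² = 289, b² = 64.
c² = a² - b² = 289 - 64 = 225, so c = 15.
Foci lie on the horizontal axis through the center: (h ± c, k).

(-3, -2) and (27, -2)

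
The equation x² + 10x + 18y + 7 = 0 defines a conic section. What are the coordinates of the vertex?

(-5, 1)

Only x is squared. Complete the square in x: (x + 5)² = -18(y - 1).
Vertex (-5, 1); 4p = -18 so p = -9/2. Opens down.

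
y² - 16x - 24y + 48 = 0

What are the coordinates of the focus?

(-2, 12)

Only y is squared. Complete the square in y: (y - 12)² = 16(x + 6).
Vertex (-6, 12); 4p = 16 so p = 4. Opens right.
Focus is p units from the vertex along the axis: (h + p, k).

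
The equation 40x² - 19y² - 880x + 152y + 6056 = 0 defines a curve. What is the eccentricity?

Collect terms: 40(x² - 22x) -19(y² - 8y) = -6056
40(x - 11)² -19(y - 4)² = -6056 + 4840 - 304 = -1520
Divide through by -1520 to get (y - 4)²/80 - (x - 11)²/38 = 1.
Hyperbola, center (11, 4), transverse axis vertical; a² = 80, b² = 38.
c² = a² + b² = 118, so c = √118.
e = c/a = √118/4√5 = √590/20.

e = √590/20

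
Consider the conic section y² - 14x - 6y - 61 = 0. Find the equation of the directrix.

x = -17/2

Only y is squared. Complete the square in y: (y - 3)² = 14(x + 5).
Vertex (-5, 3); 4p = 14 so p = 7/2. Opens right.
Directrix is the vertical line x = h − p = -5 − (7/2) = -17/2.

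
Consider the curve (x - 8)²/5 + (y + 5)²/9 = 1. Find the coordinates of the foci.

(8, -7) and (8, -3)

Center (8, -5). The larger denominator 9 sits under the y-term, so the major axis is vertical; a² = 9, b² = 5.
c² = a² - b² = 9 - 5 = 4, so c = 2.
Foci lie on the vertical axis through the center: (h, k ± c).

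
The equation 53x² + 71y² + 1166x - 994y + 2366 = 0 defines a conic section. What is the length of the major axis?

2√142

Group: 53(x² + 22x) + 71(y² - 14y) = -2366
Complete the square in x and y: 53(x + 11)² + 71(y - 7)² = -2366 + 6413 + 3479 = 7526
Dividing both sides by 7526: (x + 11)²/142 + (y - 7)²/106 = 1
Ellipse, center (-11, 7), major axis horizontal; a² = 142, b² = 106.
a² = 142 so a = √142; the major axis has length 2a = 2√142.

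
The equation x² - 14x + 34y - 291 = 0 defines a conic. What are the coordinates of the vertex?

(7, 10)

Only x is squared. Complete the square in x: (x - 7)² = -34(y - 10).
Vertex (7, 10); 4p = -34 so p = -17/2. Opens down.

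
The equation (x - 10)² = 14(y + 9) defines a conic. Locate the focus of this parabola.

Vertex (10, -9); 4p = 14 so p = 7/2. Opens up.
Focus is p units from the vertex along the axis: (h, k + p).

(10, -11/2)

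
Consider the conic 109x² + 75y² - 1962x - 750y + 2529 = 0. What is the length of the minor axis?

10√3

Rearranging, 109(x² - 18x) + 75(y² - 10y) = -2529.
109(x - 9)² + 75(y - 5)² = -2529 + 8829 + 1875 = 8175
Divide through by 8175 to get (x - 9)²/75 + (y - 5)²/109 = 1.
Ellipse, center (9, 5), major axis vertical; a² = 109, b² = 75.
b² = 75 so b = 5√3; the minor axis has length 2b = 10√3.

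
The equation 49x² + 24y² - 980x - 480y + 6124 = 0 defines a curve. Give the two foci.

Group: 49(x² - 20x) + 24(y² - 20y) = -6124
Complete the square: 49(x - 10)² + 24(y - 10)² = -6124 + 4900 + 2400 = 1176
Divide by 1176: (x - 10)²/24 + (y - 10)²/49 = 1
Ellipse, center (10, 10), major axis vertical; a² = 49, b² = 24.
c² = a² - b² = 49 - 24 = 25, so c = 5.
Foci lie on the vertical axis through the center: (h, k ± c).

(10, 5) and (10, 15)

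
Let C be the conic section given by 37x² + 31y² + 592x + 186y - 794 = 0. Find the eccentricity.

e = √222/37

Group the x- and y-terms: 37(x² + 16x) + 31(y² + 6y) = 794
Completing the square gives 37(x + 8)² + 31(y + 3)² = 794 + 2368 + 279 = 3441.
Dividing both sides by 3441: (x + 8)²/93 + (y + 3)²/111 = 1
Ellipse, center (-8, -3), major axis vertical; a² = 111, b² = 93.
c² = a² - b² = 18, so c = 3√2.
e = c/a = 3√2/√111 = √222/37.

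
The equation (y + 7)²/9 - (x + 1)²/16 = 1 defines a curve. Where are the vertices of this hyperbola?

Center (-1, -7). The positive term is the y-term, so the transverse axis is vertical; a² = 9, b² = 16.
a = 3. Vertices at (h, k ± a).

(-1, -10) and (-1, -4)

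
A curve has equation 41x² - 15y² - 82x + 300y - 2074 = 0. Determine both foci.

(1 - 2√14, 10) and (1 + 2√14, 10)

Group: 41(x² - 2x) -15(y² - 20y) = 2074
Complete the square in x and y: 41(x - 1)² -15(y - 10)² = 2074 + 41 - 1500 = 615
Divide through by 615 to get (x - 1)²/15 - (y - 10)²/41 = 1.
Hyperbola, center (1, 10), transverse axis horizontal; a² = 15, b² = 41.
c² = a² + b² = 15 + 41 = 56, so c = 2√14.
Foci lie on the horizontal axis through the center: (h ± c, k).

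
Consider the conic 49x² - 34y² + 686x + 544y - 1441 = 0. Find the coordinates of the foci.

Rearranging, 49(x² + 14x) -34(y² - 16y) = 1441.
Complete the square in x and y: 49(x + 7)² -34(y - 8)² = 1441 + 2401 - 2176 = 1666
Divide by 1666: (x + 7)²/34 - (y - 8)²/49 = 1
Hyperbola, center (-7, 8), transverse axis horizontal; a² = 34, b² = 49.
c² = a² + b² = 34 + 49 = 83, so c = √83.
Foci lie on the horizontal axis through the center: (h ± c, k).

(-7 - √83, 8) and (-7 + √83, 8)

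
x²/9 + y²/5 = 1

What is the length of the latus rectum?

10/3

Center (0, 0). The larger denominator 9 sits under the x-term, so the major axis is horizontal; a² = 9, b² = 5.
Latus rectum length = 2b²/a = 2·5/3 = 10/3.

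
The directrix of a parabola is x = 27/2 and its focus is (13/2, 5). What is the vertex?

The vertex is the midpoint between the focus and the directrix along the axis of symmetry.
Axis is horizontal (directrix is vertical). Vertex x-coordinate = (13/2 + 27/2)/2 = 10; y-coordinate = 5.

(10, 5)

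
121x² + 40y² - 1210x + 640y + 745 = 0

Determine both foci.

Collect terms: 121(x² - 10x) + 40(y² + 16y) = -745
121(x - 5)² + 40(y + 8)² = -745 + 3025 + 2560 = 4840
Divide through by 4840 to get (x - 5)²/40 + (y + 8)²/121 = 1.
Ellipse, center (5, -8), major axis vertical; a² = 121, b² = 40.
c² = a² - b² = 121 - 40 = 81, so c = 9.
Foci lie on the vertical axis through the center: (h, k ± c).

(5, -17) and (5, 1)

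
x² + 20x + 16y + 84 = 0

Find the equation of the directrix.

Only x is squared. Complete the square in x: (x + 10)² = -16(y - 1).
Vertex (-10, 1); 4p = -16 so p = -4. Opens down.
Directrix is the horizontal line y = k − p = 1 − (-4) = 5.

y = 5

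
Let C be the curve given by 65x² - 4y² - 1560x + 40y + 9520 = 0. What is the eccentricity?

65(x² - 24x) -4(y² - 10y) = -9520
65(x - 12)² -4(y - 5)² = -9520 + 9360 - 100 = -260
Divide by -260: (y - 5)²/65 - (x - 12)²/4 = 1
Hyperbola, center (12, 5), transverse axis vertical; a² = 65, b² = 4.
c² = a² + b² = 69, so c = √69.
e = c/a = √69/√65 = √4485/65.

e = √4485/65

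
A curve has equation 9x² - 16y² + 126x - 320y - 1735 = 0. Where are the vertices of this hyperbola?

(-15, -10) and (1, -10)

Group: 9(x² + 14x) -16(y² + 20y) = 1735
Complete the square: 9(x + 7)² -16(y + 10)² = 1735 + 441 - 1600 = 576
Divide by 576: (x + 7)²/64 - (y + 10)²/36 = 1
Hyperbola, center (-7, -10), transverse axis horizontal; a² = 64, b² = 36.
a = 8. Vertices at (h ± a, k).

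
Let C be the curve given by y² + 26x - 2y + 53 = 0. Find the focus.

(-17/2, 1)

Only y is squared. Complete the square in y: (y - 1)² = -26(x + 2).
Vertex (-2, 1); 4p = -26 so p = -13/2. Opens left.
Focus is p units from the vertex along the axis: (h + p, k).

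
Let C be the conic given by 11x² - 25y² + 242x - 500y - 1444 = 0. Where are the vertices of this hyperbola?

Group the x- and y-terms: 11(x² + 22x) -25(y² + 20y) = 1444
Complete the square: 11(x + 11)² -25(y + 10)² = 1444 + 1331 - 2500 = 275
Divide by 275: (x + 11)²/25 - (y + 10)²/11 = 1
Hyperbola, center (-11, -10), transverse axis horizontal; a² = 25, b² = 11.
a = 5. Vertices at (h ± a, k).

(-16, -10) and (-6, -10)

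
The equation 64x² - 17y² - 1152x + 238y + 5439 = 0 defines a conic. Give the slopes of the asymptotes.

64(x² - 18x) -17(y² - 14y) = -5439
Completing the square gives 64(x - 9)² -17(y - 7)² = -5439 + 5184 - 833 = -1088.
Divide through by -1088 to get (y - 7)²/64 - (x - 9)²/17 = 1.
Hyperbola, center (9, 7), transverse axis vertical; a² = 64, b² = 17.
For a vertical hyperbola the asymptotes have slope ±a/b.
Here that is ±8/√17 = ±8√17/17.

8√17/17 and -8√17/17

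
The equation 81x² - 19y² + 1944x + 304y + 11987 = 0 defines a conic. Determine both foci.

(-12, -2) and (-12, 18)

Group the x- and y-terms: 81(x² + 24x) -19(y² - 16y) = -11987
81(x + 12)² -19(y - 8)² = -11987 + 11664 - 1216 = -1539
Dividing both sides by -1539: (y - 8)²/81 - (x + 12)²/19 = 1
Hyperbola, center (-12, 8), transverse axis vertical; a² = 81, b² = 19.
c² = a² + b² = 81 + 19 = 100, so c = 10.
Foci lie on the vertical axis through the center: (h, k ± c).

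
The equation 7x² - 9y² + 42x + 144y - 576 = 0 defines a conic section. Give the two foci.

Group: 7(x² + 6x) -9(y² - 16y) = 576
7(x + 3)² -9(y - 8)² = 576 + 63 - 576 = 63
Divide through by 63 to get (x + 3)²/9 - (y - 8)²/7 = 1.
Hyperbola, center (-3, 8), transverse axis horizontal; a² = 9, b² = 7.
c² = a² + b² = 9 + 7 = 16, so c = 4.
Foci lie on the horizontal axis through the center: (h ± c, k).

(-7, 8) and (1, 8)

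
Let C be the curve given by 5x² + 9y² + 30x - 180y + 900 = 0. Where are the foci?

(-5, 10) and (-1, 10)

5(x² + 6x) + 9(y² - 20y) = -900
Completing the square gives 5(x + 3)² + 9(y - 10)² = -900 + 45 + 900 = 45.
Divide by 45: (x + 3)²/9 + (y - 10)²/5 = 1
Ellipse, center (-3, 10), major axis horizontal; a² = 9, b² = 5.
c² = a² - b² = 9 - 5 = 4, so c = 2.
Foci lie on the horizontal axis through the center: (h ± c, k).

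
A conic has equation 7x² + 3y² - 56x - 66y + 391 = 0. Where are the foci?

Group the x- and y-terms: 7(x² - 8x) + 3(y² - 22y) = -391
Completing the square gives 7(x - 4)² + 3(y - 11)² = -391 + 112 + 363 = 84.
Divide through by 84 to get (x - 4)²/12 + (y - 11)²/28 = 1.
Ellipse, center (4, 11), major axis vertical; a² = 28, b² = 12.
c² = a² - b² = 28 - 12 = 16, so c = 4.
Foci lie on the vertical axis through the center: (h, k ± c).

(4, 7) and (4, 15)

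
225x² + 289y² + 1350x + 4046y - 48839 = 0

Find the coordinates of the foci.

Collect terms: 225(x² + 6x) + 289(y² + 14y) = 48839
225(x + 3)² + 289(y + 7)² = 48839 + 2025 + 14161 = 65025
Dividing both sides by 65025: (x + 3)²/289 + (y + 7)²/225 = 1
Ellipse, center (-3, -7), major axis horizontal; a² = 289, b² = 225.
c² = a² - b² = 289 - 225 = 64, so c = 8.
Foci lie on the horizontal axis through the center: (h ± c, k).

(-11, -7) and (5, -7)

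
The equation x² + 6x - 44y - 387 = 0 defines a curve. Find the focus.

(-3, 2)

Only x is squared. Complete the square in x: (x + 3)² = 44(y + 9).
Vertex (-3, -9); 4p = 44 so p = 11. Opens up.
Focus is p units from the vertex along the axis: (h, k + p).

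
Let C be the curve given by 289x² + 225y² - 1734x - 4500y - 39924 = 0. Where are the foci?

Group: 289(x² - 6x) + 225(y² - 20y) = 39924
289(x - 3)² + 225(y - 10)² = 39924 + 2601 + 22500 = 65025
Divide by 65025: (x - 3)²/225 + (y - 10)²/289 = 1
Ellipse, center (3, 10), major axis vertical; a² = 289, b² = 225.
c² = a² - b² = 289 - 225 = 64, so c = 8.
Foci lie on the vertical axis through the center: (h, k ± c).

(3, 2) and (3, 18)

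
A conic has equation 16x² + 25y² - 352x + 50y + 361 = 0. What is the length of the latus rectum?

64/5

Rearranging, 16(x² - 22x) + 25(y² + 2y) = -361.
Completing the square gives 16(x - 11)² + 25(y + 1)² = -361 + 1936 + 25 = 1600.
Divide through by 1600 to get (x - 11)²/100 + (y + 1)²/64 = 1.
Ellipse, center (11, -1), major axis horizontal; a² = 100, b² = 64.
Latus rectum length = 2b²/a = 2·64/10 = 64/5.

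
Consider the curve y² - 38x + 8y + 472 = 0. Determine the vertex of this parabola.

(12, -4)

Only y is squared. Complete the square in y: (y + 4)² = 38(x - 12).
Vertex (12, -4); 4p = 38 so p = 19/2. Opens right.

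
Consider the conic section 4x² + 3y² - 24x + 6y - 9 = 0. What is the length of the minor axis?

4√3

Group the x- and y-terms: 4(x² - 6x) + 3(y² + 2y) = 9
Complete the square in x and y: 4(x - 3)² + 3(y + 1)² = 9 + 36 + 3 = 48
Dividing both sides by 48: (x - 3)²/12 + (y + 1)²/16 = 1
Ellipse, center (3, -1), major axis vertical; a² = 16, b² = 12.
b² = 12 so b = 2√3; the minor axis has length 2b = 4√3.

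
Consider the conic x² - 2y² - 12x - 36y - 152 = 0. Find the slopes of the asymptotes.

√2/2 and -√2/2

Group the x- and y-terms: (x² - 12x) -2(y² + 18y) = 152
Complete the square: (x - 6)² -2(y + 9)² = 152 + 36 - 162 = 26
Dividing both sides by 26: (x - 6)²/26 - (y + 9)²/13 = 1
Hyperbola, center (6, -9), transverse axis horizontal; a² = 26, b² = 13.
For a horizontal hyperbola the asymptotes have slope ±b/a.
Here that is ±√13/√26 = ±√2/2.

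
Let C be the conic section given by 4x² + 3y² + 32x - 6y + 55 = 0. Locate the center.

(-4, 1)

Group the x- and y-terms: 4(x² + 8x) + 3(y² - 2y) = -55
Complete the square in x and y: 4(x + 4)² + 3(y - 1)² = -55 + 64 + 3 = 12
Divide through by 12 to get (x + 4)²/3 + (y - 1)²/4 = 1.
Ellipse with center (-4, 1).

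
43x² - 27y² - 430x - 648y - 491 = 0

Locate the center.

Collect terms: 43(x² - 10x) -27(y² + 24y) = 491
Complete the square: 43(x - 5)² -27(y + 12)² = 491 + 1075 - 3888 = -2322
Divide through by -2322 to get (y + 12)²/86 - (x - 5)²/54 = 1.
Hyperbola with center (5, -12).

(5, -12)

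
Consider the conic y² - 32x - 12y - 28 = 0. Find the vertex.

Only y is squared. Complete the square in y: (y - 6)² = 32(x + 2).
Vertex (-2, 6); 4p = 32 so p = 8. Opens right.

(-2, 6)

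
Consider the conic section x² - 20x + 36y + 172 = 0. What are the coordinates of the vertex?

Only x is squared. Complete the square in x: (x - 10)² = -36(y + 2).
Vertex (10, -2); 4p = -36 so p = -9. Opens down.

(10, -2)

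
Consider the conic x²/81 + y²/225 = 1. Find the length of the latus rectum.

54/5

Center (0, 0). The larger denominator 225 sits under the y-term, so the major axis is vertical; a² = 225, b² = 81.
Latus rectum length = 2b²/a = 2·81/15 = 54/5.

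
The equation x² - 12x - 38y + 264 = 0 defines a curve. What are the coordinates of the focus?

Only x is squared. Complete the square in x: (x - 6)² = 38(y - 6).
Vertex (6, 6); 4p = 38 so p = 19/2. Opens up.
Focus is p units from the vertex along the axis: (h, k + p).

(6, 31/2)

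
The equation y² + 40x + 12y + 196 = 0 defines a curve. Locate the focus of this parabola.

(-14, -6)

Only y is squared. Complete the square in y: (y + 6)² = -40(x + 4).
Vertex (-4, -6); 4p = -40 so p = -10. Opens left.
Focus is p units from the vertex along the axis: (h + p, k).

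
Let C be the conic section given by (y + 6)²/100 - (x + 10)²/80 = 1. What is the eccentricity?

e = 3√5/5

Center (-10, -6). The positive term is the y-term, so the transverse axis is vertical; a² = 100, b² = 80.
c² = a² + b² = 180, so c = 6√5.
e = c/a = 6√5/10 = 3√5/5.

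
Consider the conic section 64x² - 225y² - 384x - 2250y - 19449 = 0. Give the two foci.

(-14, -5) and (20, -5)

Group: 64(x² - 6x) -225(y² + 10y) = 19449
Complete the square: 64(x - 3)² -225(y + 5)² = 19449 + 576 - 5625 = 14400
Dividing both sides by 14400: (x - 3)²/225 - (y + 5)²/64 = 1
Hyperbola, center (3, -5), transverse axis horizontal; a² = 225, b² = 64.
c² = a² + b² = 225 + 64 = 289, so c = 17.
Foci lie on the horizontal axis through the center: (h ± c, k).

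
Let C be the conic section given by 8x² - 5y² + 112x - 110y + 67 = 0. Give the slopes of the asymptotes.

2√10/5 and -2√10/5

Group: 8(x² + 14x) -5(y² + 22y) = -67
Complete the square: 8(x + 7)² -5(y + 11)² = -67 + 392 - 605 = -280
Divide through by -280 to get (y + 11)²/56 - (x + 7)²/35 = 1.
Hyperbola, center (-7, -11), transverse axis vertical; a² = 56, b² = 35.
For a vertical hyperbola the asymptotes have slope ±a/b.
Here that is ±2√14/√35 = ±2√10/5.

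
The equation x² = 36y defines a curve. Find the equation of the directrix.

Vertex (0, 0); 4p = 36 so p = 9. Opens up.
Directrix is the horizontal line y = k − p = 0 − (9) = -9.

y = -9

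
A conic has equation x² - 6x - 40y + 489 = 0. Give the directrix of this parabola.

y = 2

Only x is squared. Complete the square in x: (x - 3)² = 40(y - 12).
Vertex (3, 12); 4p = 40 so p = 10. Opens up.
Directrix is the horizontal line y = k − p = 12 − (10) = 2.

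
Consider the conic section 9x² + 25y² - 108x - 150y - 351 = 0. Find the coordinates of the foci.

(-2, 3) and (14, 3)

Group: 9(x² - 12x) + 25(y² - 6y) = 351
9(x - 6)² + 25(y - 3)² = 351 + 324 + 225 = 900
Divide by 900: (x - 6)²/100 + (y - 3)²/36 = 1
Ellipse, center (6, 3), major axis horizontal; a² = 100, b² = 36.
c² = a² - b² = 100 - 36 = 64, so c = 8.
Foci lie on the horizontal axis through the center: (h ± c, k).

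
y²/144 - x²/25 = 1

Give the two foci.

Center (0, 0). The positive term is the y-term, so the transverse axis is vertical; a² = 144, b² = 25.
c² = a² + b² = 144 + 25 = 169, so c = 13.
Foci lie on the vertical axis through the center: (h, k ± c).

(0, -13) and (0, 13)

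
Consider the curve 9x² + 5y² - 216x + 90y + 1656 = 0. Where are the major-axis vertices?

9(x² - 24x) + 5(y² + 18y) = -1656
Complete the square: 9(x - 12)² + 5(y + 9)² = -1656 + 1296 + 405 = 45
Divide through by 45 to get (x - 12)²/5 + (y + 9)²/9 = 1.
Ellipse, center (12, -9), major axis vertical; a² = 9, b² = 5.
a = 3. Vertices at (h, k ± a).

(12, -12) and (12, -6)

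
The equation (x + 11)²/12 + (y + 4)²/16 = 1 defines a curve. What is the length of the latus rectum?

6

Center (-11, -4). The larger denominator 16 sits under the y-term, so the major axis is vertical; a² = 16, b² = 12.
Latus rectum length = 2b²/a = 2·12/4 = 6.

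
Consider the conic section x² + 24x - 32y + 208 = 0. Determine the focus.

Only x is squared. Complete the square in x: (x + 12)² = 32(y - 2).
Vertex (-12, 2); 4p = 32 so p = 8. Opens up.
Focus is p units from the vertex along the axis: (h, k + p).

(-12, 10)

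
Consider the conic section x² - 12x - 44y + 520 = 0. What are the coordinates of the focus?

(6, 22)

Only x is squared. Complete the square in x: (x - 6)² = 44(y - 11).
Vertex (6, 11); 4p = 44 so p = 11. Opens up.
Focus is p units from the vertex along the axis: (h, k + p).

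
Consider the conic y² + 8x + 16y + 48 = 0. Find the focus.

(0, -8)

Only y is squared. Complete the square in y: (y + 8)² = -8(x - 2).
Vertex (2, -8); 4p = -8 so p = -2. Opens left.
Focus is p units from the vertex along the axis: (h + p, k).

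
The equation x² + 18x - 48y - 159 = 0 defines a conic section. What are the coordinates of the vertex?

(-9, -5)

Only x is squared. Complete the square in x: (x + 9)² = 48(y + 5).
Vertex (-9, -5); 4p = 48 so p = 12. Opens up.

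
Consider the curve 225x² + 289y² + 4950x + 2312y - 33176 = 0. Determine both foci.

Rearranging, 225(x² + 22x) + 289(y² + 8y) = 33176.
225(x + 11)² + 289(y + 4)² = 33176 + 27225 + 4624 = 65025
Divide by 65025: (x + 11)²/289 + (y + 4)²/225 = 1
Ellipse, center (-11, -4), major axis horizontal; a² = 289, b² = 225.
c² = a² - b² = 289 - 225 = 64, so c = 8.
Foci lie on the horizontal axis through the center: (h ± c, k).

(-19, -4) and (-3, -4)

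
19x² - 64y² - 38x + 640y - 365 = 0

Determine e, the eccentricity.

e = √1577/19

Rearranging, 19(x² - 2x) -64(y² - 10y) = 365.
19(x - 1)² -64(y - 5)² = 365 + 19 - 1600 = -1216
Dividing both sides by -1216: (y - 5)²/19 - (x - 1)²/64 = 1
Hyperbola, center (1, 5), transverse axis vertical; a² = 19, b² = 64.
c² = a² + b² = 83, so c = √83.
e = c/a = √83/√19 = √1577/19.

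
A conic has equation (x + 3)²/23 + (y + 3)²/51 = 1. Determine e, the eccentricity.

e = 2√357/51

Center (-3, -3). The larger denominator 51 sits under the y-term, so the major axis is vertical; a² = 51, b² = 23.
c² = a² - b² = 28, so c = 2√7.
e = c/a = 2√7/√51 = 2√357/51.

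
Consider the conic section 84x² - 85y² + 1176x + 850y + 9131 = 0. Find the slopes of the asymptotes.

2√1785/85 and -2√1785/85

84(x² + 14x) -85(y² - 10y) = -9131
84(x + 7)² -85(y - 5)² = -9131 + 4116 - 2125 = -7140
Dividing both sides by -7140: (y - 5)²/84 - (x + 7)²/85 = 1
Hyperbola, center (-7, 5), transverse axis vertical; a² = 84, b² = 85.
For a vertical hyperbola the asymptotes have slope ±a/b.
Here that is ±2√21/√85 = ±2√1785/85.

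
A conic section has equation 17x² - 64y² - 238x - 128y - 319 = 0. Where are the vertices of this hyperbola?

Group: 17(x² - 14x) -64(y² + 2y) = 319
Completing the square gives 17(x - 7)² -64(y + 1)² = 319 + 833 - 64 = 1088.
Dividing both sides by 1088: (x - 7)²/64 - (y + 1)²/17 = 1
Hyperbola, center (7, -1), transverse axis horizontal; a² = 64, b² = 17.
a = 8. Vertices at (h ± a, k).

(-1, -1) and (15, -1)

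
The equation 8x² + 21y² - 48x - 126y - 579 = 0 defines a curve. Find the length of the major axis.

Group the x- and y-terms: 8(x² - 6x) + 21(y² - 6y) = 579
Complete the square in x and y: 8(x - 3)² + 21(y - 3)² = 579 + 72 + 189 = 840
Divide by 840: (x - 3)²/105 + (y - 3)²/40 = 1
Ellipse, center (3, 3), major axis horizontal; a² = 105, b² = 40.
a² = 105 so a = √105; the major axis has length 2a = 2√105.

2√105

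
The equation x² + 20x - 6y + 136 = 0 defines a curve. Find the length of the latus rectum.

6

Only x is squared. Complete the square in x: (x + 10)² = 6(y - 6).
Vertex (-10, 6); 4p = 6 so p = 3/2. Opens up.
Latus rectum length = |4p| = 6.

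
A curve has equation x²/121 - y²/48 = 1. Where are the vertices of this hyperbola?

Center (0, 0). The positive term is the x-term, so the transverse axis is horizontal; a² = 121, b² = 48.
a = 11. Vertices at (h ± a, k).

(-11, 0) and (11, 0)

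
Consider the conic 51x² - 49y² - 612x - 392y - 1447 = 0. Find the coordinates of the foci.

(-4, -4) and (16, -4)

Group: 51(x² - 12x) -49(y² + 8y) = 1447
Complete the square in x and y: 51(x - 6)² -49(y + 4)² = 1447 + 1836 - 784 = 2499
Divide through by 2499 to get (x - 6)²/49 - (y + 4)²/51 = 1.
Hyperbola, center (6, -4), transverse axis horizontal; a² = 49, b² = 51.
c² = a² + b² = 49 + 51 = 100, so c = 10.
Foci lie on the horizontal axis through the center: (h ± c, k).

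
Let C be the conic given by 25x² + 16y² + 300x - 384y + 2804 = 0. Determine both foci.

Rearranging, 25(x² + 12x) + 16(y² - 24y) = -2804.
Completing the square gives 25(x + 6)² + 16(y - 12)² = -2804 + 900 + 2304 = 400.
Divide by 400: (x + 6)²/16 + (y - 12)²/25 = 1
Ellipse, center (-6, 12), major axis vertical; a² = 25, b² = 16.
c² = a² - b² = 25 - 16 = 9, so c = 3.
Foci lie on the vertical axis through the center: (h, k ± c).

(-6, 9) and (-6, 15)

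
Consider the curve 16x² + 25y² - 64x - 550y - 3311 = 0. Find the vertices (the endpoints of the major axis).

Collect terms: 16(x² - 4x) + 25(y² - 22y) = 3311
Completing the square gives 16(x - 2)² + 25(y - 11)² = 3311 + 64 + 3025 = 6400.
Divide by 6400: (x - 2)²/400 + (y - 11)²/256 = 1
Ellipse, center (2, 11), major axis horizontal; a² = 400, b² = 256.
a = 20. Vertices at (h ± a, k).

(-18, 11) and (22, 11)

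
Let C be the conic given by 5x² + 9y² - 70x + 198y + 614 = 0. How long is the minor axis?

5(x² - 14x) + 9(y² + 22y) = -614
Completing the square gives 5(x - 7)² + 9(y + 11)² = -614 + 245 + 1089 = 720.
Divide through by 720 to get (x - 7)²/144 + (y + 11)²/80 = 1.
Ellipse, center (7, -11), major axis horizontal; a² = 144, b² = 80.
b² = 80 so b = 4√5; the minor axis has length 2b = 8√5.

8√5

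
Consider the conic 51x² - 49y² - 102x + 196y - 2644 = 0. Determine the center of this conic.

Rearranging, 51(x² - 2x) -49(y² - 4y) = 2644.
Complete the square in x and y: 51(x - 1)² -49(y - 2)² = 2644 + 51 - 196 = 2499
Dividing both sides by 2499: (x - 1)²/49 - (y - 2)²/51 = 1
Hyperbola with center (1, 2).

(1, 2)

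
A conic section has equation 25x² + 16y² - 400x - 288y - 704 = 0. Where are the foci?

(8, 0) and (8, 18)

25(x² - 16x) + 16(y² - 18y) = 704
Completing the square gives 25(x - 8)² + 16(y - 9)² = 704 + 1600 + 1296 = 3600.
Divide by 3600: (x - 8)²/144 + (y - 9)²/225 = 1
Ellipse, center (8, 9), major axis vertical; a² = 225, b² = 144.
c² = a² - b² = 225 - 144 = 81, so c = 9.
Foci lie on the vertical axis through the center: (h, k ± c).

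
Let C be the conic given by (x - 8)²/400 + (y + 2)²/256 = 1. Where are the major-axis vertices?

Center (8, -2). The larger denominator 400 sits under the x-term, so the major axis is horizontal; a² = 400, b² = 256.
a = 20. Vertices at (h ± a, k).

(-12, -2) and (28, -2)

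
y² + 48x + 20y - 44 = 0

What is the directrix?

x = 15

Only y is squared. Complete the square in y: (y + 10)² = -48(x - 3).
Vertex (3, -10); 4p = -48 so p = -12. Opens left.
Directrix is the vertical line x = h − p = 3 − (-12) = 15.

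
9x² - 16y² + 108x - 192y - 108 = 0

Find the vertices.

9(x² + 12x) -16(y² + 12y) = 108
9(x + 6)² -16(y + 6)² = 108 + 324 - 576 = -144
Divide through by -144 to get (y + 6)²/9 - (x + 6)²/16 = 1.
Hyperbola, center (-6, -6), transverse axis vertical; a² = 9, b² = 16.
a = 3. Vertices at (h, k ± a).

(-6, -9) and (-6, -3)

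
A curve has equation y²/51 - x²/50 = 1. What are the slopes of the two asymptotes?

Center (0, 0). The positive term is the y-term, so the transverse axis is vertical; a² = 51, b² = 50.
For a vertical hyperbola the asymptotes have slope ±a/b.
Here that is ±√51/5√2 = ±√102/10.

√102/10 and -√102/10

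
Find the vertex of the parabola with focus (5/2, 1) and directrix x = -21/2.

The vertex is the midpoint between the focus and the directrix along the axis of symmetry.
Axis is horizontal (directrix is vertical). Vertex x-coordinate = (5/2 + (-21/2))/2 = -4; y-coordinate = 1.

(-4, 1)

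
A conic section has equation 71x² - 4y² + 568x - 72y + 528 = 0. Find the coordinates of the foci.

Group the x- and y-terms: 71(x² + 8x) -4(y² + 18y) = -528
Complete the square in x and y: 71(x + 4)² -4(y + 9)² = -528 + 1136 - 324 = 284
Divide by 284: (x + 4)²/4 - (y + 9)²/71 = 1
Hyperbola, center (-4, -9), transverse axis horizontal; a² = 4, b² = 71.
c² = a² + b² = 4 + 71 = 75, so c = 5√3.
Foci lie on the horizontal axis through the center: (h ± c, k).

(-4 - 5√3, -9) and (-4 + 5√3, -9)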